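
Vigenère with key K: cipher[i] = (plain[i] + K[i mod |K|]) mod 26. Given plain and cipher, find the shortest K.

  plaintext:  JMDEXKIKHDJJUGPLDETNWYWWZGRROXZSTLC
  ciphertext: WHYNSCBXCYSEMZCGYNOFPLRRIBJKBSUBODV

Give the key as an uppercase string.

NVVJVST

  i= 0: W-J = 13 → N
  i= 1: H-M = 21 → V
  i= 2: Y-D = 21 → V
  i= 3: N-E =  9 → J
  i= 4: S-X = 21 → V
  i= 5: C-K = 18 → S
  i= 6: B-I = 19 → T
  i= 7: X-K = 13 → N
  i= 8: C-H = 21 → V
  i= 9: Y-D = 21 → V
  i=10: S-J =  9 → J
  i=11: E-J = 21 → V
  i=12: M-U = 18 → S
  i=13: Z-G = 19 → T
  i=14: C-P = 13 → N
  i=15: G-L = 21 → V
  i=16: Y-D = 21 → V
  i=17: N-E =  9 → J
  i=18: O-T = 21 → V
  i=19: F-N = 18 → S
  i=20: P-W = 19 → T
  i=21: L-Y = 13 → N
  i=22: R-W = 21 → V
  i=23: R-W = 21 → V
  i=24: I-Z =  9 → J
  i=25: B-G = 21 → V
  i=26: J-R = 18 → S
  i=27: K-R = 19 → T
  i=28: B-O = 13 → N
  i=29: S-X = 21 → V
  i=30: U-Z = 21 → V
  i=31: B-S =  9 → J
  i=32: O-T = 21 → V
  i=33: D-L = 18 → S
  i=34: V-C = 19 → T
  shifts repeat with period 7: NVVJVST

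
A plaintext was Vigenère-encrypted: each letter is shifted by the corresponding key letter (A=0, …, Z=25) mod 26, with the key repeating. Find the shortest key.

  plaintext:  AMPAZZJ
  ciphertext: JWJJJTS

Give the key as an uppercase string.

  i= 0: J-A =  9 → J
  i= 1: W-M = 10 → K
  i= 2: J-P = 20 → U
  i= 3: J-A =  9 → J
  i= 4: J-Z = 10 → K
  i= 5: T-Z = 20 → U
  i= 6: S-J =  9 → J
  shifts repeat with period 3: JKU

JKU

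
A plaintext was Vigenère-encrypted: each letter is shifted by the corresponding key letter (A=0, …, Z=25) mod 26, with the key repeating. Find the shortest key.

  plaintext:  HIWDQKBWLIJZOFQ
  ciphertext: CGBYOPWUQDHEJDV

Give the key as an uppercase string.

  i= 0: C-H = 21 → V
  i= 1: G-I = 24 → Y
  i= 2: B-W =  5 → F
  i= 3: Y-D = 21 → V
  i= 4: O-Q = 24 → Y
  i= 5: P-K =  5 → F
  i= 6: W-B = 21 → V
  i= 7: U-W = 24 → Y
  i= 8: Q-L =  5 → F
  i= 9: D-I = 21 → V
  i=10: H-J = 24 → Y
  i=11: E-Z =  5 → F
  i=12: J-O = 21 → V
  i=13: D-F = 24 → Y
  i=14: V-Q =  5 → F
  shifts repeat with period 3: VYF

VYF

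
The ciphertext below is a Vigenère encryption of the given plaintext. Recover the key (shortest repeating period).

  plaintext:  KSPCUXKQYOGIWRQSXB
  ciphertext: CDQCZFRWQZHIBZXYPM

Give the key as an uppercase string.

SLBAFIHG

  i= 0: C-K = 18 → S
  i= 1: D-S = 11 → L
  i= 2: Q-P =  1 → B
  i= 3: C-C =  0 → A
  i= 4: Z-U =  5 → F
  i= 5: F-X =  8 → I
  i= 6: R-K =  7 → H
  i= 7: W-Q =  6 → G
  i= 8: Q-Y = 18 → S
  i= 9: Z-O = 11 → L
  i=10: H-G =  1 → B
  i=11: I-I =  0 → A
  i=12: B-W =  5 → F
  i=13: Z-R =  8 → I
  i=14: X-Q =  7 → H
  i=15: Y-S =  6 → G
  i=16: P-X = 18 → S
  i=17: M-B = 11 → L
  shifts repeat with period 8: SLBAFIHG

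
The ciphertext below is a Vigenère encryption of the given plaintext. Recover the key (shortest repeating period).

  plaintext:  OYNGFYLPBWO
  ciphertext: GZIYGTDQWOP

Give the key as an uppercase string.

  i= 0: G-O = 18 → S
  i= 1: Z-Y =  1 → B
  i= 2: I-N = 21 → V
  i= 3: Y-G = 18 → S
  i= 4: G-F =  1 → B
  i= 5: T-Y = 21 → V
  i= 6: D-L = 18 → S
  i= 7: Q-P =  1 → B
  i= 8: W-B = 21 → V
  i= 9: O-W = 18 → S
  i=10: P-O =  1 → B
  shifts repeat with period 3: SBV

SBV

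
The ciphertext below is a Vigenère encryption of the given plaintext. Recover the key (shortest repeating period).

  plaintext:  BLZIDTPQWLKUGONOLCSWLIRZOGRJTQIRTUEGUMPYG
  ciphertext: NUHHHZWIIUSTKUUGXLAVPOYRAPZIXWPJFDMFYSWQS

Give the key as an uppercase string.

MJIZEGHS

  i= 0: N-B = 12 → M
  i= 1: U-L =  9 → J
  i= 2: H-Z =  8 → I
  i= 3: H-I = 25 → Z
  i= 4: H-D =  4 → E
  i= 5: Z-T =  6 → G
  i= 6: W-P =  7 → H
  i= 7: I-Q = 18 → S
  i= 8: I-W = 12 → M
  i= 9: U-L =  9 → J
  i=10: S-K =  8 → I
  i=11: T-U = 25 → Z
  i=12: K-G =  4 → E
  i=13: U-O =  6 → G
  i=14: U-N =  7 → H
  i=15: G-O = 18 → S
  i=16: X-L = 12 → M
  i=17: L-C =  9 → J
  i=18: A-S =  8 → I
  i=19: V-W = 25 → Z
  i=20: P-L =  4 → E
  i=21: O-I =  6 → G
  i=22: Y-R =  7 → H
  i=23: R-Z = 18 → S
  i=24: A-O = 12 → M
  i=25: P-G =  9 → J
  i=26: Z-R =  8 → I
  i=27: I-J = 25 → Z
  i=28: X-T =  4 → E
  i=29: W-Q =  6 → G
  i=30: P-I =  7 → H
  i=31: J-R = 18 → S
  i=32: F-T = 12 → M
  i=33: D-U =  9 → J
  i=34: M-E =  8 → I
  i=35: F-G = 25 → Z
  i=36: Y-U =  4 → E
  i=37: S-M =  6 → G
  i=38: W-P =  7 → H
  i=39: Q-Y = 18 → S
  i=40: S-G = 12 → M
  shifts repeat with period 8: MJIZEGHS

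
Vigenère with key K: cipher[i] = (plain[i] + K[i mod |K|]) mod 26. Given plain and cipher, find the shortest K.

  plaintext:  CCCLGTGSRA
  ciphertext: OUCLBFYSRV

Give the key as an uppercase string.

MSAAV

  i= 0: O-C = 12 → M
  i= 1: U-C = 18 → S
  i= 2: C-C =  0 → A
  i= 3: L-L =  0 → A
  i= 4: B-G = 21 → V
  i= 5: F-T = 12 → M
  i= 6: Y-G = 18 → S
  i= 7: S-S =  0 → A
  i= 8: R-R =  0 → A
  i= 9: V-A = 21 → V
  shifts repeat with period 5: MSAAV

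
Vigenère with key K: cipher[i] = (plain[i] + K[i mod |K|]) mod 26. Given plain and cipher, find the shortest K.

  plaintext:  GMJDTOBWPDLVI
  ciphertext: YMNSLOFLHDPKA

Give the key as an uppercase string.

  i= 0: Y-G = 18 → S
  i= 1: M-M =  0 → A
  i= 2: N-J =  4 → E
  i= 3: S-D = 15 → P
  i= 4: L-T = 18 → S
  i= 5: O-O =  0 → A
  i= 6: F-B =  4 → E
  i= 7: L-W = 15 → P
  i= 8: H-P = 18 → S
  i= 9: D-D =  0 → A
  i=10: P-L =  4 → E
  i=11: K-V = 15 → P
  i=12: A-I = 18 → S
  shifts repeat with period 4: SAEP

SAEP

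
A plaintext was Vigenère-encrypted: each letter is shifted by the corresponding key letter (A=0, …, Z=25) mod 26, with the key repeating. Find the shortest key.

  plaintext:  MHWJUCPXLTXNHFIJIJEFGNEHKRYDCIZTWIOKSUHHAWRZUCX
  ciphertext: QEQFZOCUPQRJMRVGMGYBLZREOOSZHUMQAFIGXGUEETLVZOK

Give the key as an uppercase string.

EXUWFMNX

  i= 0: Q-M =  4 → E
  i= 1: E-H = 23 → X
  i= 2: Q-W = 20 → U
  i= 3: F-J = 22 → W
  i= 4: Z-U =  5 → F
  i= 5: O-C = 12 → M
  i= 6: C-P = 13 → N
  i= 7: U-X = 23 → X
  i= 8: P-L =  4 → E
  i= 9: Q-T = 23 → X
  i=10: R-X = 20 → U
  i=11: J-N = 22 → W
  i=12: M-H =  5 → F
  i=13: R-F = 12 → M
  i=14: V-I = 13 → N
  i=15: G-J = 23 → X
  i=16: M-I =  4 → E
  i=17: G-J = 23 → X
  i=18: Y-E = 20 → U
  i=19: B-F = 22 → W
  i=20: L-G =  5 → F
  i=21: Z-N = 12 → M
  i=22: R-E = 13 → N
  i=23: E-H = 23 → X
  i=24: O-K =  4 → E
  i=25: O-R = 23 → X
  i=26: S-Y = 20 → U
  i=27: Z-D = 22 → W
  i=28: H-C =  5 → F
  i=29: U-I = 12 → M
  i=30: M-Z = 13 → N
  i=31: Q-T = 23 → X
  i=32: A-W =  4 → E
  i=33: F-I = 23 → X
  i=34: I-O = 20 → U
  i=35: G-K = 22 → W
  i=36: X-S =  5 → F
  i=37: G-U = 12 → M
  i=38: U-H = 13 → N
  i=39: E-H = 23 → X
  i=40: E-A =  4 → E
  i=41: T-W = 23 → X
  i=42: L-R = 20 → U
  i=43: V-Z = 22 → W
  i=44: Z-U =  5 → F
  i=45: O-C = 12 → M
  i=46: K-X = 13 → N
  shifts repeat with period 8: EXUWFMNX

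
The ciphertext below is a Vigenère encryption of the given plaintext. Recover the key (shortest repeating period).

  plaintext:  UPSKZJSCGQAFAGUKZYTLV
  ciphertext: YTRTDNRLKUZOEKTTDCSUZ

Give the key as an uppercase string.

EEZJ

  i= 0: Y-U =  4 → E
  i= 1: T-P =  4 → E
  i= 2: R-S = 25 → Z
  i= 3: T-K =  9 → J
  i= 4: D-Z =  4 → E
  i= 5: N-J =  4 → E
  i= 6: R-S = 25 → Z
  i= 7: L-C =  9 → J
  i= 8: K-G =  4 → E
  i= 9: U-Q =  4 → E
  i=10: Z-A = 25 → Z
  i=11: O-F =  9 → J
  i=12: E-A =  4 → E
  i=13: K-G =  4 → E
  i=14: T-U = 25 → Z
  i=15: T-K =  9 → J
  i=16: D-Z =  4 → E
  i=17: C-Y =  4 → E
  i=18: S-T = 25 → Z
  i=19: U-L =  9 → J
  i=20: Z-V =  4 → E
  shifts repeat with period 4: EEZJ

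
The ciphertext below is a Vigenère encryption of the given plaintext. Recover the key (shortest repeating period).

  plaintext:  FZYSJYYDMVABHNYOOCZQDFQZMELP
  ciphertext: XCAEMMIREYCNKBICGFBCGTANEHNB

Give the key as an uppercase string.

SDCMDOKO

  i= 0: X-F = 18 → S
  i= 1: C-Z =  3 → D
  i= 2: A-Y =  2 → C
  i= 3: E-S = 12 → M
  i= 4: M-J =  3 → D
  i= 5: M-Y = 14 → O
  i= 6: I-Y = 10 → K
  i= 7: R-D = 14 → O
  i= 8: E-M = 18 → S
  i= 9: Y-V =  3 → D
  i=10: C-A =  2 → C
  i=11: N-B = 12 → M
  i=12: K-H =  3 → D
  i=13: B-N = 14 → O
  i=14: I-Y = 10 → K
  i=15: C-O = 14 → O
  i=16: G-O = 18 → S
  i=17: F-C =  3 → D
  i=18: B-Z =  2 → C
  i=19: C-Q = 12 → M
  i=20: G-D =  3 → D
  i=21: T-F = 14 → O
  i=22: A-Q = 10 → K
  i=23: N-Z = 14 → O
  i=24: E-M = 18 → S
  i=25: H-E =  3 → D
  i=26: N-L =  2 → C
  i=27: B-P = 12 → M
  shifts repeat with period 8: SDCMDOKO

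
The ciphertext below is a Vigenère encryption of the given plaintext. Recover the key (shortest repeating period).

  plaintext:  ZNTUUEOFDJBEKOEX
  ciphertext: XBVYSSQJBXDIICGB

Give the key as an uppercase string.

YOCE

  i= 0: X-Z = 24 → Y
  i= 1: B-N = 14 → O
  i= 2: V-T =  2 → C
  i= 3: Y-U =  4 → E
  i= 4: S-U = 24 → Y
  i= 5: S-E = 14 → O
  i= 6: Q-O =  2 → C
  i= 7: J-F =  4 → E
  i= 8: B-D = 24 → Y
  i= 9: X-J = 14 → O
  i=10: D-B =  2 → C
  i=11: I-E =  4 → E
  i=12: I-K = 24 → Y
  i=13: C-O = 14 → O
  i=14: G-E =  2 → C
  i=15: B-X =  4 → E
  shifts repeat with period 4: YOCE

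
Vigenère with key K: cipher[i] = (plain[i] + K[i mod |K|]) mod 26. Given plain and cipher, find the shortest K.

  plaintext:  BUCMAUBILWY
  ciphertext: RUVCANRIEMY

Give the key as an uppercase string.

QAT

  i= 0: R-B = 16 → Q
  i= 1: U-U =  0 → A
  i= 2: V-C = 19 → T
  i= 3: C-M = 16 → Q
  i= 4: A-A =  0 → A
  i= 5: N-U = 19 → T
  i= 6: R-B = 16 → Q
  i= 7: I-I =  0 → A
  i= 8: E-L = 19 → T
  i= 9: M-W = 16 → Q
  i=10: Y-Y =  0 → A
  shifts repeat with period 3: QAT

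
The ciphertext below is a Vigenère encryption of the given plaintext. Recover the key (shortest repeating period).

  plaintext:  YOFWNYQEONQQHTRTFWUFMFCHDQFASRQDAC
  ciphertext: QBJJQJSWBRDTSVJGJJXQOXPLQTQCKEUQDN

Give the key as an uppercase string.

  i= 0: Q-Y = 18 → S
  i= 1: B-O = 13 → N
  i= 2: J-F =  4 → E
  i= 3: J-W = 13 → N
  i= 4: Q-N =  3 → D
  i= 5: J-Y = 11 → L
  i= 6: S-Q =  2 → C
  i= 7: W-E = 18 → S
  i= 8: B-O = 13 → N
  i= 9: R-N =  4 → E
  i=10: D-Q = 13 → N
  i=11: T-Q =  3 → D
  i=12: S-H = 11 → L
  i=13: V-T =  2 → C
  i=14: J-R = 18 → S
  i=15: G-T = 13 → N
  i=16: J-F =  4 → E
  i=17: J-W = 13 → N
  i=18: X-U =  3 → D
  i=19: Q-F = 11 → L
  i=20: O-M =  2 → C
  i=21: X-F = 18 → S
  i=22: P-C = 13 → N
  i=23: L-H =  4 → E
  i=24: Q-D = 13 → N
  i=25: T-Q =  3 → D
  i=26: Q-F = 11 → L
  i=27: C-A =  2 → C
  i=28: K-S = 18 → S
  i=29: E-R = 13 → N
  i=30: U-Q =  4 → E
  i=31: Q-D = 13 → N
  i=32: D-A =  3 → D
  i=33: N-C = 11 → L
  shifts repeat with period 7: SNENDLC

SNENDLC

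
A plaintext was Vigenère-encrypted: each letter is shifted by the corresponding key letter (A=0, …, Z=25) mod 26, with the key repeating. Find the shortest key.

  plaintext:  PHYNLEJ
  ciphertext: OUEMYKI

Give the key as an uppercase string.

  i= 0: O-P = 25 → Z
  i= 1: U-H = 13 → N
  i= 2: E-Y =  6 → G
  i= 3: M-N = 25 → Z
  i= 4: Y-L = 13 → N
  i= 5: K-E =  6 → G
  i= 6: I-J = 25 → Z
  shifts repeat with period 3: ZNG

ZNG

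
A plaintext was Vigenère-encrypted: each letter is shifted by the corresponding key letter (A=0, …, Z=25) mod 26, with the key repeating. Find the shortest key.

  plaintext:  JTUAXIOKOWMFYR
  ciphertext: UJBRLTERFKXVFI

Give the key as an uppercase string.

LQHRO

  i= 0: U-J = 11 → L
  i= 1: J-T = 16 → Q
  i= 2: B-U =  7 → H
  i= 3: R-A = 17 → R
  i= 4: L-X = 14 → O
  i= 5: T-I = 11 → L
  i= 6: E-O = 16 → Q
  i= 7: R-K =  7 → H
  i= 8: F-O = 17 → R
  i= 9: K-W = 14 → O
  i=10: X-M = 11 → L
  i=11: V-F = 16 → Q
  i=12: F-Y =  7 → H
  i=13: I-R = 17 → R
  shifts repeat with period 5: LQHRO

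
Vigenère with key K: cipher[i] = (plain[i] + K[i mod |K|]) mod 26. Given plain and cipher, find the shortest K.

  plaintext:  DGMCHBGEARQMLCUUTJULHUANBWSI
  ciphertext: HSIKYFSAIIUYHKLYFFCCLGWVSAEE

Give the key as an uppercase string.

EMWIR

  i= 0: H-D =  4 → E
  i= 1: S-G = 12 → M
  i= 2: I-M = 22 → W
  i= 3: K-C =  8 → I
  i= 4: Y-H = 17 → R
  i= 5: F-B =  4 → E
  i= 6: S-G = 12 → M
  i= 7: A-E = 22 → W
  i= 8: I-A =  8 → I
  i= 9: I-R = 17 → R
  i=10: U-Q =  4 → E
  i=11: Y-M = 12 → M
  i=12: H-L = 22 → W
  i=13: K-C =  8 → I
  i=14: L-U = 17 → R
  i=15: Y-U =  4 → E
  i=16: F-T = 12 → M
  i=17: F-J = 22 → W
  i=18: C-U =  8 → I
  i=19: C-L = 17 → R
  i=20: L-H =  4 → E
  i=21: G-U = 12 → M
  i=22: W-A = 22 → W
  i=23: V-N =  8 → I
  i=24: S-B = 17 → R
  i=25: A-W =  4 → E
  i=26: E-S = 12 → M
  i=27: E-I = 22 → W
  shifts repeat with period 5: EMWIR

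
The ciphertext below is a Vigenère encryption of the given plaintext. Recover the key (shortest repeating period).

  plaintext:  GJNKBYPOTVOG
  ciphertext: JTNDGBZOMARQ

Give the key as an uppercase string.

DKATF

  i= 0: J-G =  3 → D
  i= 1: T-J = 10 → K
  i= 2: N-N =  0 → A
  i= 3: D-K = 19 → T
  i= 4: G-B =  5 → F
  i= 5: B-Y =  3 → D
  i= 6: Z-P = 10 → K
  i= 7: O-O =  0 → A
  i= 8: M-T = 19 → T
  i= 9: A-V =  5 → F
  i=10: R-O =  3 → D
  i=11: Q-G = 10 → K
  shifts repeat with period 5: DKATF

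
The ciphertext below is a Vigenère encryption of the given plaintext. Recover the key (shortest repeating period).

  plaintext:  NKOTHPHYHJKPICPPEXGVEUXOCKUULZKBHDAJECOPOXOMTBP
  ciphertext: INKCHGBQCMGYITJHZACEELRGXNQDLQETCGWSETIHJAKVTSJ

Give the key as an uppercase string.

  i= 0: I-N = 21 → V
  i= 1: N-K =  3 → D
  i= 2: K-O = 22 → W
  i= 3: C-T =  9 → J
  i= 4: H-H =  0 → A
  i= 5: G-P = 17 → R
  i= 6: B-H = 20 → U
  i= 7: Q-Y = 18 → S
  i= 8: C-H = 21 → V
  i= 9: M-J =  3 → D
  i=10: G-K = 22 → W
  i=11: Y-P =  9 → J
  i=12: I-I =  0 → A
  i=13: T-C = 17 → R
  i=14: J-P = 20 → U
  i=15: H-P = 18 → S
  i=16: Z-E = 21 → V
  i=17: A-X =  3 → D
  i=18: C-G = 22 → W
  i=19: E-V =  9 → J
  i=20: E-E =  0 → A
  i=21: L-U = 17 → R
  i=22: R-X = 20 → U
  i=23: G-O = 18 → S
  i=24: X-C = 21 → V
  i=25: N-K =  3 → D
  i=26: Q-U = 22 → W
  i=27: D-U =  9 → J
  i=28: L-L =  0 → A
  i=29: Q-Z = 17 → R
  i=30: E-K = 20 → U
  i=31: T-B = 18 → S
  i=32: C-H = 21 → V
  i=33: G-D =  3 → D
  i=34: W-A = 22 → W
  i=35: S-J =  9 → J
  i=36: E-E =  0 → A
  i=37: T-C = 17 → R
  i=38: I-O = 20 → U
  i=39: H-P = 18 → S
  i=40: J-O = 21 → V
  i=41: A-X =  3 → D
  i=42: K-O = 22 → W
  i=43: V-M =  9 → J
  i=44: T-T =  0 → A
  i=45: S-B = 17 → R
  i=46: J-P = 20 → U
  shifts repeat with period 8: VDWJARUS

VDWJARUS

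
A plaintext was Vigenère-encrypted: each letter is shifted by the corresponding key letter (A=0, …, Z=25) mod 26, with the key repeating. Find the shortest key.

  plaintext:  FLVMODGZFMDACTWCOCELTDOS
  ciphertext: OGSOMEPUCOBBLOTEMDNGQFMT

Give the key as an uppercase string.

JVXCYB

  i= 0: O-F =  9 → J
  i= 1: G-L = 21 → V
  i= 2: S-V = 23 → X
  i= 3: O-M =  2 → C
  i= 4: M-O = 24 → Y
  i= 5: E-D =  1 → B
  i= 6: P-G =  9 → J
  i= 7: U-Z = 21 → V
  i= 8: C-F = 23 → X
  i= 9: O-M =  2 → C
  i=10: B-D = 24 → Y
  i=11: B-A =  1 → B
  i=12: L-C =  9 → J
  i=13: O-T = 21 → V
  i=14: T-W = 23 → X
  i=15: E-C =  2 → C
  i=16: M-O = 24 → Y
  i=17: D-C =  1 → B
  i=18: N-E =  9 → J
  i=19: G-L = 21 → V
  i=20: Q-T = 23 → X
  i=21: F-D =  2 → C
  i=22: M-O = 24 → Y
  i=23: T-S =  1 → B
  shifts repeat with period 6: JVXCYB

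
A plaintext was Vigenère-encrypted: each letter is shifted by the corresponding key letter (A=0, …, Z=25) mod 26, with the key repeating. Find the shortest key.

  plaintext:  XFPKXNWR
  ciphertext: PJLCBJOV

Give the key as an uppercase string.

  i= 0: P-X = 18 → S
  i= 1: J-F =  4 → E
  i= 2: L-P = 22 → W
  i= 3: C-K = 18 → S
  i= 4: B-X =  4 → E
  i= 5: J-N = 22 → W
  i= 6: O-W = 18 → S
  i= 7: V-R =  4 → E
  shifts repeat with period 3: SEW

SEW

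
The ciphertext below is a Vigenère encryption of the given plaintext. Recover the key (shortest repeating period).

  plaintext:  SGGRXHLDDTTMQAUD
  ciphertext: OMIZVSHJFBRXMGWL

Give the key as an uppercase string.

WGCIYL

  i= 0: O-S = 22 → W
  i= 1: M-G =  6 → G
  i= 2: I-G =  2 → C
  i= 3: Z-R =  8 → I
  i= 4: V-X = 24 → Y
  i= 5: S-H = 11 → L
  i= 6: H-L = 22 → W
  i= 7: J-D =  6 → G
  i= 8: F-D =  2 → C
  i= 9: B-T =  8 → I
  i=10: R-T = 24 → Y
  i=11: X-M = 11 → L
  i=12: M-Q = 22 → W
  i=13: G-A =  6 → G
  i=14: W-U =  2 → C
  i=15: L-D =  8 → I
  shifts repeat with period 6: WGCIYL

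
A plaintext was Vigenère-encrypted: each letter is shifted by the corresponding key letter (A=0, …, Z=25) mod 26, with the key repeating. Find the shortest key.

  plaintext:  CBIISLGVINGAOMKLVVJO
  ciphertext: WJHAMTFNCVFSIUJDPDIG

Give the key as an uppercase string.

  i= 0: W-C = 20 → U
  i= 1: J-B =  8 → I
  i= 2: H-I = 25 → Z
  i= 3: A-I = 18 → S
  i= 4: M-S = 20 → U
  i= 5: T-L =  8 → I
  i= 6: F-G = 25 → Z
  i= 7: N-V = 18 → S
  i= 8: C-I = 20 → U
  i= 9: V-N =  8 → I
  i=10: F-G = 25 → Z
  i=11: S-A = 18 → S
  i=12: I-O = 20 → U
  i=13: U-M =  8 → I
  i=14: J-K = 25 → Z
  i=15: D-L = 18 → S
  i=16: P-V = 20 → U
  i=17: D-V =  8 → I
  i=18: I-J = 25 → Z
  i=19: G-O = 18 → S
  shifts repeat with period 4: UIZS

UIZS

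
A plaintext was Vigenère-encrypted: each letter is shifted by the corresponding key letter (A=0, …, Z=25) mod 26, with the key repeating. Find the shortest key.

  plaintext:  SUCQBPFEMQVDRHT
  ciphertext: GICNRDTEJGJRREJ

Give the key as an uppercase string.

  i= 0: G-S = 14 → O
  i= 1: I-U = 14 → O
  i= 2: C-C =  0 → A
  i= 3: N-Q = 23 → X
  i= 4: R-B = 16 → Q
  i= 5: D-P = 14 → O
  i= 6: T-F = 14 → O
  i= 7: E-E =  0 → A
  i= 8: J-M = 23 → X
  i= 9: G-Q = 16 → Q
  i=10: J-V = 14 → O
  i=11: R-D = 14 → O
  i=12: R-R =  0 → A
  i=13: E-H = 23 → X
  i=14: J-T = 16 → Q
  shifts repeat with period 5: OOAXQ

OOAXQ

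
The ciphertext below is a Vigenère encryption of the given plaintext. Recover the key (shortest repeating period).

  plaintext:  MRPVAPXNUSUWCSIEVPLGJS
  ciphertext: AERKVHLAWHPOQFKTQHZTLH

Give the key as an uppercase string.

  i= 0: A-M = 14 → O
  i= 1: E-R = 13 → N
  i= 2: R-P =  2 → C
  i= 3: K-V = 15 → P
  i= 4: V-A = 21 → V
  i= 5: H-P = 18 → S
  i= 6: L-X = 14 → O
  i= 7: A-N = 13 → N
  i= 8: W-U =  2 → C
  i= 9: H-S = 15 → P
  i=10: P-U = 21 → V
  i=11: O-W = 18 → S
  i=12: Q-C = 14 → O
  i=13: F-S = 13 → N
  i=14: K-I =  2 → C
  i=15: T-E = 15 → P
  i=16: Q-V = 21 → V
  i=17: H-P = 18 → S
  i=18: Z-L = 14 → O
  i=19: T-G = 13 → N
  i=20: L-J =  2 → C
  i=21: H-S = 15 → P
  shifts repeat with period 6: ONCPVS

ONCPVS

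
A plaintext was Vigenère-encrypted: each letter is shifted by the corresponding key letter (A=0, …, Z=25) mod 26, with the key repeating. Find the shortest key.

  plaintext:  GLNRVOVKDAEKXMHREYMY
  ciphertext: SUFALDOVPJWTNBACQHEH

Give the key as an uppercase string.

  i= 0: S-G = 12 → M
  i= 1: U-L =  9 → J
  i= 2: F-N = 18 → S
  i= 3: A-R =  9 → J
  i= 4: L-V = 16 → Q
  i= 5: D-O = 15 → P
  i= 6: O-V = 19 → T
  i= 7: V-K = 11 → L
  i= 8: P-D = 12 → M
  i= 9: J-A =  9 → J
  i=10: W-E = 18 → S
  i=11: T-K =  9 → J
  i=12: N-X = 16 → Q
  i=13: B-M = 15 → P
  i=14: A-H = 19 → T
  i=15: C-R = 11 → L
  i=16: Q-E = 12 → M
  i=17: H-Y =  9 → J
  i=18: E-M = 18 → S
  i=19: H-Y =  9 → J
  shifts repeat with period 8: MJSJQPTL

MJSJQPTL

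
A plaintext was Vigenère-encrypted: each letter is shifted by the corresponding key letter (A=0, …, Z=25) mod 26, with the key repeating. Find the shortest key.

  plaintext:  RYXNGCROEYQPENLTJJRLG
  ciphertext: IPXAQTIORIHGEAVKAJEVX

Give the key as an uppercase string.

  i= 0: I-R = 17 → R
  i= 1: P-Y = 17 → R
  i= 2: X-X =  0 → A
  i= 3: A-N = 13 → N
  i= 4: Q-G = 10 → K
  i= 5: T-C = 17 → R
  i= 6: I-R = 17 → R
  i= 7: O-O =  0 → A
  i= 8: R-E = 13 → N
  i= 9: I-Y = 10 → K
  i=10: H-Q = 17 → R
  i=11: G-P = 17 → R
  i=12: E-E =  0 → A
  i=13: A-N = 13 → N
  i=14: V-L = 10 → K
  i=15: K-T = 17 → R
  i=16: A-J = 17 → R
  i=17: J-J =  0 → A
  i=18: E-R = 13 → N
  i=19: V-L = 10 → K
  i=20: X-G = 17 → R
  shifts repeat with period 5: RRANK

RRANK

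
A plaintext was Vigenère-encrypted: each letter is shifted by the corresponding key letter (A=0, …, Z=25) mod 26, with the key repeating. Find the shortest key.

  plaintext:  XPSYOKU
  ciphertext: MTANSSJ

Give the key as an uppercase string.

  i= 0: M-X = 15 → P
  i= 1: T-P =  4 → E
  i= 2: A-S =  8 → I
  i= 3: N-Y = 15 → P
  i= 4: S-O =  4 → E
  i= 5: S-K =  8 → I
  i= 6: J-U = 15 → P
  shifts repeat with period 3: PEI

PEI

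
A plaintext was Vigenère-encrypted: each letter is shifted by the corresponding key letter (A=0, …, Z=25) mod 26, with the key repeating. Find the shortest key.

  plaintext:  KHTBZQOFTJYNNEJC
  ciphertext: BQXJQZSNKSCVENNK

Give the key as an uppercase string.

RJEI

  i= 0: B-K = 17 → R
  i= 1: Q-H =  9 → J
  i= 2: X-T =  4 → E
  i= 3: J-B =  8 → I
  i= 4: Q-Z = 17 → R
  i= 5: Z-Q =  9 → J
  i= 6: S-O =  4 → E
  i= 7: N-F =  8 → I
  i= 8: K-T = 17 → R
  i= 9: S-J =  9 → J
  i=10: C-Y =  4 → E
  i=11: V-N =  8 → I
  i=12: E-N = 17 → R
  i=13: N-E =  9 → J
  i=14: N-J =  4 → E
  i=15: K-C =  8 → I
  shifts repeat with period 4: RJEI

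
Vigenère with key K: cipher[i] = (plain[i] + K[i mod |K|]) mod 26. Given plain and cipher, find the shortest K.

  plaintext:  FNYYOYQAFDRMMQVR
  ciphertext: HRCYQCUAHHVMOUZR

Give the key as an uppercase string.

CEEA

  i= 0: H-F =  2 → C
  i= 1: R-N =  4 → E
  i= 2: C-Y =  4 → E
  i= 3: Y-Y =  0 → A
  i= 4: Q-O =  2 → C
  i= 5: C-Y =  4 → E
  i= 6: U-Q =  4 → E
  i= 7: A-A =  0 → A
  i= 8: H-F =  2 → C
  i= 9: H-D =  4 → E
  i=10: V-R =  4 → E
  i=11: M-M =  0 → A
  i=12: O-M =  2 → C
  i=13: U-Q =  4 → E
  i=14: Z-V =  4 → E
  i=15: R-R =  0 → A
  shifts repeat with period 4: CEEA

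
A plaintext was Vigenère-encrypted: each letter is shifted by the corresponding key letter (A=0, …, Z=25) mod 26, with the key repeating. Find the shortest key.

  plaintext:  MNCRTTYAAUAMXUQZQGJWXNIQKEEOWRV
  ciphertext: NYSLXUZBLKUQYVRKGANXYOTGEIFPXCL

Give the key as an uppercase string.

BLQUEBB

  i= 0: N-M =  1 → B
  i= 1: Y-N = 11 → L
  i= 2: S-C = 16 → Q
  i= 3: L-R = 20 → U
  i= 4: X-T =  4 → E
  i= 5: U-T =  1 → B
  i= 6: Z-Y =  1 → B
  i= 7: B-A =  1 → B
  i= 8: L-A = 11 → L
  i= 9: K-U = 16 → Q
  i=10: U-A = 20 → U
  i=11: Q-M =  4 → E
  i=12: Y-X =  1 → B
  i=13: V-U =  1 → B
  i=14: R-Q =  1 → B
  i=15: K-Z = 11 → L
  i=16: G-Q = 16 → Q
  i=17: A-G = 20 → U
  i=18: N-J =  4 → E
  i=19: X-W =  1 → B
  i=20: Y-X =  1 → B
  i=21: O-N =  1 → B
  i=22: T-I = 11 → L
  i=23: G-Q = 16 → Q
  i=24: E-K = 20 → U
  i=25: I-E =  4 → E
  i=26: F-E =  1 → B
  i=27: P-O =  1 → B
  i=28: X-W =  1 → B
  i=29: C-R = 11 → L
  i=30: L-V = 16 → Q
  shifts repeat with period 7: BLQUEBB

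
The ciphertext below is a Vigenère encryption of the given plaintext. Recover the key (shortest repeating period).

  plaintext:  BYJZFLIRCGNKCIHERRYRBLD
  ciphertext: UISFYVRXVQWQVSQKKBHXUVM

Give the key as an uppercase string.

TKJG

  i= 0: U-B = 19 → T
  i= 1: I-Y = 10 → K
  i= 2: S-J =  9 → J
  i= 3: F-Z =  6 → G
  i= 4: Y-F = 19 → T
  i= 5: V-L = 10 → K
  i= 6: R-I =  9 → J
  i= 7: X-R =  6 → G
  i= 8: V-C = 19 → T
  i= 9: Q-G = 10 → K
  i=10: W-N =  9 → J
  i=11: Q-K =  6 → G
  i=12: V-C = 19 → T
  i=13: S-I = 10 → K
  i=14: Q-H =  9 → J
  i=15: K-E =  6 → G
  i=16: K-R = 19 → T
  i=17: B-R = 10 → K
  i=18: H-Y =  9 → J
  i=19: X-R =  6 → G
  i=20: U-B = 19 → T
  i=21: V-L = 10 → K
  i=22: M-D =  9 → J
  shifts repeat with period 4: TKJG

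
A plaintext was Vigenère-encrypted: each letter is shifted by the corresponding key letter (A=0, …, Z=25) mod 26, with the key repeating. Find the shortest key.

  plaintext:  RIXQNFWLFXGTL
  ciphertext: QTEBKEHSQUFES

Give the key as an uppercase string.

ZLHLX

  i= 0: Q-R = 25 → Z
  i= 1: T-I = 11 → L
  i= 2: E-X =  7 → H
  i= 3: B-Q = 11 → L
  i= 4: K-N = 23 → X
  i= 5: E-F = 25 → Z
  i= 6: H-W = 11 → L
  i= 7: S-L =  7 → H
  i= 8: Q-F = 11 → L
  i= 9: U-X = 23 → X
  i=10: F-G = 25 → Z
  i=11: E-T = 11 → L
  i=12: S-L =  7 → H
  shifts repeat with period 5: ZLHLX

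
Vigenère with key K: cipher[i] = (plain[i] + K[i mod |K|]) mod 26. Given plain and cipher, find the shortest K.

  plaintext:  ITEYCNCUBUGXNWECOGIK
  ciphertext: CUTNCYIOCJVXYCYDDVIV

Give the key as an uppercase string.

  i= 0: C-I = 20 → U
  i= 1: U-T =  1 → B
  i= 2: T-E = 15 → P
  i= 3: N-Y = 15 → P
  i= 4: C-C =  0 → A
  i= 5: Y-N = 11 → L
  i= 6: I-C =  6 → G
  i= 7: O-U = 20 → U
  i= 8: C-B =  1 → B
  i= 9: J-U = 15 → P
  i=10: V-G = 15 → P
  i=11: X-X =  0 → A
  i=12: Y-N = 11 → L
  i=13: C-W =  6 → G
  i=14: Y-E = 20 → U
  i=15: D-C =  1 → B
  i=16: D-O = 15 → P
  i=17: V-G = 15 → P
  i=18: I-I =  0 → A
  i=19: V-K = 11 → L
  shifts repeat with period 7: UBPPALG

UBPPALG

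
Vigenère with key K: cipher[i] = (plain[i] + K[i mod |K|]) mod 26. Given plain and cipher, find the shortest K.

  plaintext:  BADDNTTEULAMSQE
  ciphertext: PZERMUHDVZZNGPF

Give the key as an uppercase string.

OZB

  i= 0: P-B = 14 → O
  i= 1: Z-A = 25 → Z
  i= 2: E-D =  1 → B
  i= 3: R-D = 14 → O
  i= 4: M-N = 25 → Z
  i= 5: U-T =  1 → B
  i= 6: H-T = 14 → O
  i= 7: D-E = 25 → Z
  i= 8: V-U =  1 → B
  i= 9: Z-L = 14 → O
  i=10: Z-A = 25 → Z
  i=11: N-M =  1 → B
  i=12: G-S = 14 → O
  i=13: P-Q = 25 → Z
  i=14: F-E =  1 → B
  shifts repeat with period 3: OZB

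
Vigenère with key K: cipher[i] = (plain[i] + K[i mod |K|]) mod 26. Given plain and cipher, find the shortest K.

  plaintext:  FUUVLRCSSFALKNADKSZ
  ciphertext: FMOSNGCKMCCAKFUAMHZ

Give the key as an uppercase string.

ASUXCP

  i= 0: F-F =  0 → A
  i= 1: M-U = 18 → S
  i= 2: O-U = 20 → U
  i= 3: S-V = 23 → X
  i= 4: N-L =  2 → C
  i= 5: G-R = 15 → P
  i= 6: C-C =  0 → A
  i= 7: K-S = 18 → S
  i= 8: M-S = 20 → U
  i= 9: C-F = 23 → X
  i=10: C-A =  2 → C
  i=11: A-L = 15 → P
  i=12: K-K =  0 → A
  i=13: F-N = 18 → S
  i=14: U-A = 20 → U
  i=15: A-D = 23 → X
  i=16: M-K =  2 → C
  i=17: H-S = 15 → P
  i=18: Z-Z =  0 → A
  shifts repeat with period 6: ASUXCP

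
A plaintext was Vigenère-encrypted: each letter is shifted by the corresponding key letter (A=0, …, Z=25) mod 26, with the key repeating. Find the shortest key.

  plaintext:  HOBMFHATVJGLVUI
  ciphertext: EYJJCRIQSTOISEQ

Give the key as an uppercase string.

  i= 0: E-H = 23 → X
  i= 1: Y-O = 10 → K
  i= 2: J-B =  8 → I
  i= 3: J-M = 23 → X
  i= 4: C-F = 23 → X
  i= 5: R-H = 10 → K
  i= 6: I-A =  8 → I
  i= 7: Q-T = 23 → X
  i= 8: S-V = 23 → X
  i= 9: T-J = 10 → K
  i=10: O-G =  8 → I
  i=11: I-L = 23 → X
  i=12: S-V = 23 → X
  i=13: E-U = 10 → K
  i=14: Q-I =  8 → I
  shifts repeat with period 4: XKIX

XKIX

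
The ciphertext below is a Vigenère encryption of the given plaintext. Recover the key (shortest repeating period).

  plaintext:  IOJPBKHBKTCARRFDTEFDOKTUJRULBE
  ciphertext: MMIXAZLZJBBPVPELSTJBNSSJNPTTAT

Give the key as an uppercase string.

  i= 0: M-I =  4 → E
  i= 1: M-O = 24 → Y
  i= 2: I-J = 25 → Z
  i= 3: X-P =  8 → I
  i= 4: A-B = 25 → Z
  i= 5: Z-K = 15 → P
  i= 6: L-H =  4 → E
  i= 7: Z-B = 24 → Y
  i= 8: J-K = 25 → Z
  i= 9: B-T =  8 → I
  i=10: B-C = 25 → Z
  i=11: P-A = 15 → P
  i=12: V-R =  4 → E
  i=13: P-R = 24 → Y
  i=14: E-F = 25 → Z
  i=15: L-D =  8 → I
  i=16: S-T = 25 → Z
  i=17: T-E = 15 → P
  i=18: J-F =  4 → E
  i=19: B-D = 24 → Y
  i=20: N-O = 25 → Z
  i=21: S-K =  8 → I
  i=22: S-T = 25 → Z
  i=23: J-U = 15 → P
  i=24: N-J =  4 → E
  i=25: P-R = 24 → Y
  i=26: T-U = 25 → Z
  i=27: T-L =  8 → I
  i=28: A-B = 25 → Z
  i=29: T-E = 15 → P
  shifts repeat with period 6: EYZIZP

EYZIZP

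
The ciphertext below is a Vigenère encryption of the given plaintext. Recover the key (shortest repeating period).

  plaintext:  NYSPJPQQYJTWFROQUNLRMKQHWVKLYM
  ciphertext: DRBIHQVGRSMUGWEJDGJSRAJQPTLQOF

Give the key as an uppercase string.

  i= 0: D-N = 16 → Q
  i= 1: R-Y = 19 → T
  i= 2: B-S =  9 → J
  i= 3: I-P = 19 → T
  i= 4: H-J = 24 → Y
  i= 5: Q-P =  1 → B
  i= 6: V-Q =  5 → F
  i= 7: G-Q = 16 → Q
  i= 8: R-Y = 19 → T
  i= 9: S-J =  9 → J
  i=10: M-T = 19 → T
  i=11: U-W = 24 → Y
  i=12: G-F =  1 → B
  i=13: W-R =  5 → F
  i=14: E-O = 16 → Q
  i=15: J-Q = 19 → T
  i=16: D-U =  9 → J
  i=17: G-N = 19 → T
  i=18: J-L = 24 → Y
  i=19: S-R =  1 → B
  i=20: R-M =  5 → F
  i=21: A-K = 16 → Q
  i=22: J-Q = 19 → T
  i=23: Q-H =  9 → J
  i=24: P-W = 19 → T
  i=25: T-V = 24 → Y
  i=26: L-K =  1 → B
  i=27: Q-L =  5 → F
  i=28: O-Y = 16 → Q
  i=29: F-M = 19 → T
  shifts repeat with period 7: QTJTYBF

QTJTYBF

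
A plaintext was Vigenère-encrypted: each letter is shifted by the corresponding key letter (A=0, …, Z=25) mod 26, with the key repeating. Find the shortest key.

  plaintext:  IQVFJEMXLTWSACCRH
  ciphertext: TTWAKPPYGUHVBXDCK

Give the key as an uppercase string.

  i= 0: T-I = 11 → L
  i= 1: T-Q =  3 → D
  i= 2: W-V =  1 → B
  i= 3: A-F = 21 → V
  i= 4: K-J =  1 → B
  i= 5: P-E = 11 → L
  i= 6: P-M =  3 → D
  i= 7: Y-X =  1 → B
  i= 8: G-L = 21 → V
  i= 9: U-T =  1 → B
  i=10: H-W = 11 → L
  i=11: V-S =  3 → D
  i=12: B-A =  1 → B
  i=13: X-C = 21 → V
  i=14: D-C =  1 → B
  i=15: C-R = 11 → L
  i=16: K-H =  3 → D
  shifts repeat with period 5: LDBVB

LDBVB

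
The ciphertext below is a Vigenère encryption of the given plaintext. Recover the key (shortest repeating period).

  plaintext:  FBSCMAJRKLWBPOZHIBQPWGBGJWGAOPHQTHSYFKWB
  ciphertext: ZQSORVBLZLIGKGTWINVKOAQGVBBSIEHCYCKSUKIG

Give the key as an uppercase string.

  i= 0: Z-F = 20 → U
  i= 1: Q-B = 15 → P
  i= 2: S-S =  0 → A
  i= 3: O-C = 12 → M
  i= 4: R-M =  5 → F
  i= 5: V-A = 21 → V
  i= 6: B-J = 18 → S
  i= 7: L-R = 20 → U
  i= 8: Z-K = 15 → P
  i= 9: L-L =  0 → A
  i=10: I-W = 12 → M
  i=11: G-B =  5 → F
  i=12: K-P = 21 → V
  i=13: G-O = 18 → S
  i=14: T-Z = 20 → U
  i=15: W-H = 15 → P
  i=16: I-I =  0 → A
  i=17: N-B = 12 → M
  i=18: V-Q =  5 → F
  i=19: K-P = 21 → V
  i=20: O-W = 18 → S
  i=21: A-G = 20 → U
  i=22: Q-B = 15 → P
  i=23: G-G =  0 → A
  i=24: V-J = 12 → M
  i=25: B-W =  5 → F
  i=26: B-G = 21 → V
  i=27: S-A = 18 → S
  i=28: I-O = 20 → U
  i=29: E-P = 15 → P
  i=30: H-H =  0 → A
  i=31: C-Q = 12 → M
  i=32: Y-T =  5 → F
  i=33: C-H = 21 → V
  i=34: K-S = 18 → S
  i=35: S-Y = 20 → U
  i=36: U-F = 15 → P
  i=37: K-K =  0 → A
  i=38: I-W = 12 → M
  i=39: G-B =  5 → F
  shifts repeat with period 7: UPAMFVS

UPAMFVS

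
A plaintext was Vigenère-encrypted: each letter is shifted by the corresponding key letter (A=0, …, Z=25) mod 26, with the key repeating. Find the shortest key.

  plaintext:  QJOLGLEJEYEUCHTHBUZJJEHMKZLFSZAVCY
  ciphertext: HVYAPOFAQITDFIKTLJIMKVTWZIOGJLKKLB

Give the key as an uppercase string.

RMKPJDB

  i= 0: H-Q = 17 → R
  i= 1: V-J = 12 → M
  i= 2: Y-O = 10 → K
  i= 3: A-L = 15 → P
  i= 4: P-G =  9 → J
  i= 5: O-L =  3 → D
  i= 6: F-E =  1 → B
  i= 7: A-J = 17 → R
  i= 8: Q-E = 12 → M
  i= 9: I-Y = 10 → K
  i=10: T-E = 15 → P
  i=11: D-U =  9 → J
  i=12: F-C =  3 → D
  i=13: I-H =  1 → B
  i=14: K-T = 17 → R
  i=15: T-H = 12 → M
  i=16: L-B = 10 → K
  i=17: J-U = 15 → P
  i=18: I-Z =  9 → J
  i=19: M-J =  3 → D
  i=20: K-J =  1 → B
  i=21: V-E = 17 → R
  i=22: T-H = 12 → M
  i=23: W-M = 10 → K
  i=24: Z-K = 15 → P
  i=25: I-Z =  9 → J
  i=26: O-L =  3 → D
  i=27: G-F =  1 → B
  i=28: J-S = 17 → R
  i=29: L-Z = 12 → M
  i=30: K-A = 10 → K
  i=31: K-V = 15 → P
  i=32: L-C =  9 → J
  i=33: B-Y =  3 → D
  shifts repeat with period 7: RMKPJDB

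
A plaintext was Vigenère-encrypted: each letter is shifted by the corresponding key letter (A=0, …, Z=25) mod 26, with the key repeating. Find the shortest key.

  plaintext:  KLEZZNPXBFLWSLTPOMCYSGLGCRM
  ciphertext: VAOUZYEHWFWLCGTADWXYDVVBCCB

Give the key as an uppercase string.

  i= 0: V-K = 11 → L
  i= 1: A-L = 15 → P
  i= 2: O-E = 10 → K
  i= 3: U-Z = 21 → V
  i= 4: Z-Z =  0 → A
  i= 5: Y-N = 11 → L
  i= 6: E-P = 15 → P
  i= 7: H-X = 10 → K
  i= 8: W-B = 21 → V
  i= 9: F-F =  0 → A
  i=10: W-L = 11 → L
  i=11: L-W = 15 → P
  i=12: C-S = 10 → K
  i=13: G-L = 21 → V
  i=14: T-T =  0 → A
  i=15: A-P = 11 → L
  i=16: D-O = 15 → P
  i=17: W-M = 10 → K
  i=18: X-C = 21 → V
  i=19: Y-Y =  0 → A
  i=20: D-S = 11 → L
  i=21: V-G = 15 → P
  i=22: V-L = 10 → K
  i=23: B-G = 21 → V
  i=24: C-C =  0 → A
  i=25: C-R = 11 → L
  i=26: B-M = 15 → P
  shifts repeat with period 5: LPKVA

LPKVA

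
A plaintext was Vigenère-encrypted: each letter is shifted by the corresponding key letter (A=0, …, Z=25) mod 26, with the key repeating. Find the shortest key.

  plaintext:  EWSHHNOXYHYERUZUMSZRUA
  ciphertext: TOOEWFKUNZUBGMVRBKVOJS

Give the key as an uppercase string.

PSWX

  i= 0: T-E = 15 → P
  i= 1: O-W = 18 → S
  i= 2: O-S = 22 → W
  i= 3: E-H = 23 → X
  i= 4: W-H = 15 → P
  i= 5: F-N = 18 → S
  i= 6: K-O = 22 → W
  i= 7: U-X = 23 → X
  i= 8: N-Y = 15 → P
  i= 9: Z-H = 18 → S
  i=10: U-Y = 22 → W
  i=11: B-E = 23 → X
  i=12: G-R = 15 → P
  i=13: M-U = 18 → S
  i=14: V-Z = 22 → W
  i=15: R-U = 23 → X
  i=16: B-M = 15 → P
  i=17: K-S = 18 → S
  i=18: V-Z = 22 → W
  i=19: O-R = 23 → X
  i=20: J-U = 15 → P
  i=21: S-A = 18 → S
  shifts repeat with period 4: PSWX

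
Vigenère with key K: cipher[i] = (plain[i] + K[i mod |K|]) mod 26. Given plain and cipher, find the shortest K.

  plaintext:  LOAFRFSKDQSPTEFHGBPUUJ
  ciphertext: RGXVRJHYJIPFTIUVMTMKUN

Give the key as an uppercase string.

GSXQAEPO

  i= 0: R-L =  6 → G
  i= 1: G-O = 18 → S
  i= 2: X-A = 23 → X
  i= 3: V-F = 16 → Q
  i= 4: R-R =  0 → A
  i= 5: J-F =  4 → E
  i= 6: H-S = 15 → P
  i= 7: Y-K = 14 → O
  i= 8: J-D =  6 → G
  i= 9: I-Q = 18 → S
  i=10: P-S = 23 → X
  i=11: F-P = 16 → Q
  i=12: T-T =  0 → A
  i=13: I-E =  4 → E
  i=14: U-F = 15 → P
  i=15: V-H = 14 → O
  i=16: M-G =  6 → G
  i=17: T-B = 18 → S
  i=18: M-P = 23 → X
  i=19: K-U = 16 → Q
  i=20: U-U =  0 → A
  i=21: N-J =  4 → E
  shifts repeat with period 8: GSXQAEPO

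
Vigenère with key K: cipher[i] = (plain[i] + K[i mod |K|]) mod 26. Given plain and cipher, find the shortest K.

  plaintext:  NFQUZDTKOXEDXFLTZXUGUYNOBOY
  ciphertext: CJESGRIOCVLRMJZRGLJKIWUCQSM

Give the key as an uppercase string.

PEOYHO

  i= 0: C-N = 15 → P
  i= 1: J-F =  4 → E
  i= 2: E-Q = 14 → O
  i= 3: S-U = 24 → Y
  i= 4: G-Z =  7 → H
  i= 5: R-D = 14 → O
  i= 6: I-T = 15 → P
  i= 7: O-K =  4 → E
  i= 8: C-O = 14 → O
  i= 9: V-X = 24 → Y
  i=10: L-E =  7 → H
  i=11: R-D = 14 → O
  i=12: M-X = 15 → P
  i=13: J-F =  4 → E
  i=14: Z-L = 14 → O
  i=15: R-T = 24 → Y
  i=16: G-Z =  7 → H
  i=17: L-X = 14 → O
  i=18: J-U = 15 → P
  i=19: K-G =  4 → E
  i=20: I-U = 14 → O
  i=21: W-Y = 24 → Y
  i=22: U-N =  7 → H
  i=23: C-O = 14 → O
  i=24: Q-B = 15 → P
  i=25: S-O =  4 → E
  i=26: M-Y = 14 → O
  shifts repeat with period 6: PEOYHO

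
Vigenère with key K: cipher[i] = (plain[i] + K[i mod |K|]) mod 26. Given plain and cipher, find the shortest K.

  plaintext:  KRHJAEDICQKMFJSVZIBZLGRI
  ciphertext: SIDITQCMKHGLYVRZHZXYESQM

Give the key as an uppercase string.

IRWZTMZE

  i= 0: S-K =  8 → I
  i= 1: I-R = 17 → R
  i= 2: D-H = 22 → W
  i= 3: I-J = 25 → Z
  i= 4: T-A = 19 → T
  i= 5: Q-E = 12 → M
  i= 6: C-D = 25 → Z
  i= 7: M-I =  4 → E
  i= 8: K-C =  8 → I
  i= 9: H-Q = 17 → R
  i=10: G-K = 22 → W
  i=11: L-M = 25 → Z
  i=12: Y-F = 19 → T
  i=13: V-J = 12 → M
  i=14: R-S = 25 → Z
  i=15: Z-V =  4 → E
  i=16: H-Z =  8 → I
  i=17: Z-I = 17 → R
  i=18: X-B = 22 → W
  i=19: Y-Z = 25 → Z
  i=20: E-L = 19 → T
  i=21: S-G = 12 → M
  i=22: Q-R = 25 → Z
  i=23: M-I =  4 → E
  shifts repeat with period 8: IRWZTMZE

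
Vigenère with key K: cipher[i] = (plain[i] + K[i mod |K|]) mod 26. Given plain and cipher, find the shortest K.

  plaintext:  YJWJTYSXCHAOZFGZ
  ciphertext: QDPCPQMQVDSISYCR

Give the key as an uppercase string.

  i= 0: Q-Y = 18 → S
  i= 1: D-J = 20 → U
  i= 2: P-W = 19 → T
  i= 3: C-J = 19 → T
  i= 4: P-T = 22 → W
  i= 5: Q-Y = 18 → S
  i= 6: M-S = 20 → U
  i= 7: Q-X = 19 → T
  i= 8: V-C = 19 → T
  i= 9: D-H = 22 → W
  i=10: S-A = 18 → S
  i=11: I-O = 20 → U
  i=12: S-Z = 19 → T
  i=13: Y-F = 19 → T
  i=14: C-G = 22 → W
  i=15: R-Z = 18 → S
  shifts repeat with period 5: SUTTW

SUTTW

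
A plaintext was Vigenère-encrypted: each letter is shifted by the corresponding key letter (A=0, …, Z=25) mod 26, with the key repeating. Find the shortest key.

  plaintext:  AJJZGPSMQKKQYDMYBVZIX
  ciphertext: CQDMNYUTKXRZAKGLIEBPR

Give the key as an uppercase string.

CHUNHJ

  i= 0: C-A =  2 → C
  i= 1: Q-J =  7 → H
  i= 2: D-J = 20 → U
  i= 3: M-Z = 13 → N
  i= 4: N-G =  7 → H
  i= 5: Y-P =  9 → J
  i= 6: U-S =  2 → C
  i= 7: T-M =  7 → H
  i= 8: K-Q = 20 → U
  i= 9: X-K = 13 → N
  i=10: R-K =  7 → H
  i=11: Z-Q =  9 → J
  i=12: A-Y =  2 → C
  i=13: K-D =  7 → H
  i=14: G-M = 20 → U
  i=15: L-Y = 13 → N
  i=16: I-B =  7 → H
  i=17: E-V =  9 → J
  i=18: B-Z =  2 → C
  i=19: P-I =  7 → H
  i=20: R-X = 20 → U
  shifts repeat with period 6: CHUNHJ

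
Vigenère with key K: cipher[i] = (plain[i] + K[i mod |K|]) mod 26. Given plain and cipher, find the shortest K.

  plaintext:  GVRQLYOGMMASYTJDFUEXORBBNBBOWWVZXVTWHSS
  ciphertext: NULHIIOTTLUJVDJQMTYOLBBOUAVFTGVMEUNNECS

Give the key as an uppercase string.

HZURXKAN

  i= 0: N-G =  7 → H
  i= 1: U-V = 25 → Z
  i= 2: L-R = 20 → U
  i= 3: H-Q = 17 → R
  i= 4: I-L = 23 → X
  i= 5: I-Y = 10 → K
  i= 6: O-O =  0 → A
  i= 7: T-G = 13 → N
  i= 8: T-M =  7 → H
  i= 9: L-M = 25 → Z
  i=10: U-A = 20 → U
  i=11: J-S = 17 → R
  i=12: V-Y = 23 → X
  i=13: D-T = 10 → K
  i=14: J-J =  0 → A
  i=15: Q-D = 13 → N
  i=16: M-F =  7 → H
  i=17: T-U = 25 → Z
  i=18: Y-E = 20 → U
  i=19: O-X = 17 → R
  i=20: L-O = 23 → X
  i=21: B-R = 10 → K
  i=22: B-B =  0 → A
  i=23: O-B = 13 → N
  i=24: U-N =  7 → H
  i=25: A-B = 25 → Z
  i=26: V-B = 20 → U
  i=27: F-O = 17 → R
  i=28: T-W = 23 → X
  i=29: G-W = 10 → K
  i=30: V-V =  0 → A
  i=31: M-Z = 13 → N
  i=32: E-X =  7 → H
  i=33: U-V = 25 → Z
  i=34: N-T = 20 → U
  i=35: N-W = 17 → R
  i=36: E-H = 23 → X
  i=37: C-S = 10 → K
  i=38: S-S =  0 → A
  shifts repeat with period 8: HZURXKAN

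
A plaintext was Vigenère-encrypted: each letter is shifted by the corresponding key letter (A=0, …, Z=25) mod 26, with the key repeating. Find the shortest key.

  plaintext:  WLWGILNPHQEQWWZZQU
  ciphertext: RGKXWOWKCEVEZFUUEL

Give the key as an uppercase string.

  i= 0: R-W = 21 → V
  i= 1: G-L = 21 → V
  i= 2: K-W = 14 → O
  i= 3: X-G = 17 → R
  i= 4: W-I = 14 → O
  i= 5: O-L =  3 → D
  i= 6: W-N =  9 → J
  i= 7: K-P = 21 → V
  i= 8: C-H = 21 → V
  i= 9: E-Q = 14 → O
  i=10: V-E = 17 → R
  i=11: E-Q = 14 → O
  i=12: Z-W =  3 → D
  i=13: F-W =  9 → J
  i=14: U-Z = 21 → V
  i=15: U-Z = 21 → V
  i=16: E-Q = 14 → O
  i=17: L-U = 17 → R
  shifts repeat with period 7: VVORODJ

VVORODJ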